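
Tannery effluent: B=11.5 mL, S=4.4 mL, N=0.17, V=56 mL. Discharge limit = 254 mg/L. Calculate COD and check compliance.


COD = (11.5 - 4.4) x 0.17 x 8000 / 56 = 172.4 mg/L
Limit: 254 mg/L
Compliant: Yes


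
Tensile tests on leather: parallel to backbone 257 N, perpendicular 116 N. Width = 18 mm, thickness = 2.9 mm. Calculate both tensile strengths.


Area = 18 x 2.9 = 52.2 mm^2
TS (parallel) = 257 / 52.2 = 4.92 N/mm^2
TS (perpendicular) = 116 / 52.2 = 2.22 N/mm^2


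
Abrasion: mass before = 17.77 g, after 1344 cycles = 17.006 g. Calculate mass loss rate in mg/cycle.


0.568 mg/cycle

Mass loss = 17.77 - 17.006 = 0.764 g
Rate = 0.764 / 1344 x 1000 = 0.568 mg/cycle


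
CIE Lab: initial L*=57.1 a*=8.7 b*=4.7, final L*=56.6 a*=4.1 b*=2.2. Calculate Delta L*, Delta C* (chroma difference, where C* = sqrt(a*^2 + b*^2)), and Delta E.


Delta L* = -0.5
Delta C* = -5.24
Delta E = 5.26

Delta L* = 56.6 - 57.1 = -0.5
C1* = sqrt((8.7)^2 + (4.7)^2) = 9.888
C2* = sqrt((4.1)^2 + (2.2)^2) = 4.653
Delta C* = 4.653 - 9.888 = -5.24
Delta E = sqrt((-0.5)^2 + (-4.6)^2 + (-2.5)^2) = 5.26


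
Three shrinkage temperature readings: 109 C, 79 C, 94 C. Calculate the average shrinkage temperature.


Average = (109 + 79 + 94) / 3
Average = 282 / 3 = 94.0 C


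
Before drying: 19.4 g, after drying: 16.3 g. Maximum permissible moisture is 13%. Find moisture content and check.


Moisture content = 16.0%
Acceptable: No


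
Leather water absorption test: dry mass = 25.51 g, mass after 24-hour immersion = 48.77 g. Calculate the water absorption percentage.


Water absorbed = 48.77 - 25.51 = 23.26 g
WA% = 23.26 / 25.51 x 100 = 91.2%


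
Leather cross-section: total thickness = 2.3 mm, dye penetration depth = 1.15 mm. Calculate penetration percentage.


50.0%

Penetration% = 1.15 / 2.3 x 100
Penetration = 50.0%


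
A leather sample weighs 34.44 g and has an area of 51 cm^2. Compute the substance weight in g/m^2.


Substance weight = mass / area x 10000
SW = 34.44 / 51 x 10000
SW = 6752.9 g/m^2


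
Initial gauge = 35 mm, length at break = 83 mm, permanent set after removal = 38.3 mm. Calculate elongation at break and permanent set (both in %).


Elongation at break = (83 - 35) / 35 x 100 = 137.1%
Permanent set = (38.3 - 35) / 35 x 100 = 9.4%


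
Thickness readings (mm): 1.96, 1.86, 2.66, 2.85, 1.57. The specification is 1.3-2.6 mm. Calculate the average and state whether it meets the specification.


Average = 2.18 mm
Within specification: Yes


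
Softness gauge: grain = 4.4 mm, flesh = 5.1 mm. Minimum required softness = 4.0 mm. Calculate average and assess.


Average softness = 4.75 mm
Meets requirement: Yes


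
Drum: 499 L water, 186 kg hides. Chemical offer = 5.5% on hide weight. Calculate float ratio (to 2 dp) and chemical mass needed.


Float ratio = 2.68
Chemical needed = 10.23 kg


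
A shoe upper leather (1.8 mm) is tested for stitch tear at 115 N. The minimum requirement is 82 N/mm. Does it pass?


STS = 63.9 N/mm
Passes: No

STS = 115 / 1.8 = 63.9 N/mm
Minimum required: 82 N/mm
Passes: No


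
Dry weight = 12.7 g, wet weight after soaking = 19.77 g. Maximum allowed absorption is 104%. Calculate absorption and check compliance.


Absorption = 55.7%
Compliant: Yes

WA = (19.77 - 12.7) / 12.7 x 100 = 55.7%
Maximum allowed: 104%
Compliant: Yes


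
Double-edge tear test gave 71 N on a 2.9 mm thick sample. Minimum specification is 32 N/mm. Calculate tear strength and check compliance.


Tear strength = 24.5 N/mm
Compliant: No


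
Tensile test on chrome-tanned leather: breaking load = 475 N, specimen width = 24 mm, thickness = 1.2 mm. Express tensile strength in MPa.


Cross-section = 24 x 1.2 = 28.8 mm^2
TS = 475 / 28.8 = 16.49 MPa
(1 N/mm^2 = 1 MPa)


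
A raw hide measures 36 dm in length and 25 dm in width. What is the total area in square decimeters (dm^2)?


900 dm^2


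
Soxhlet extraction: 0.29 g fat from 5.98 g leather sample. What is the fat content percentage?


4.8%

Fat content = 0.29 / 5.98 x 100
Fat = 4.8%


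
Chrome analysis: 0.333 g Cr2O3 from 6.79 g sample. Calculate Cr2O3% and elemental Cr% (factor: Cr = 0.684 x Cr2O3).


Cr2O3% = 0.333 / 6.79 x 100 = 4.90%
Cr% = 4.90 x 0.684 = 3.35%


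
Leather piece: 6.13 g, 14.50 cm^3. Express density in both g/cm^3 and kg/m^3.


0.423 g/cm^3
423 kg/m^3


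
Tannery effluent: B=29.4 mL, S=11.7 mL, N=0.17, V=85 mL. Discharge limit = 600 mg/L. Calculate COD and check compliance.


COD = 283.2 mg/L
Compliant: Yes


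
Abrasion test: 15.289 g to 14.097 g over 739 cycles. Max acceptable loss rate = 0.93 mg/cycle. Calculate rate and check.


Loss = 15.289 - 14.097 = 1.192 g
Rate = 1.192 g / 739 cycles x 1000 = 1.613 mg/cycle
Max = 0.93 mg/cycle
Passes: No


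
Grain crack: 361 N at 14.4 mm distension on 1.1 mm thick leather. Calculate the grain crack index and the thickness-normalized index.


Crack index = 25.1 N/mm
Normalized index = 22.8 N/mm per mm

Crack index = 361 / 14.4 = 25.1 N/mm
Normalized = 25.1 / 1.1 = 22.8 N/mm per mm


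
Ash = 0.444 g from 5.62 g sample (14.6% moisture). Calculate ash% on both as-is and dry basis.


As-is ash% = 0.444 / 5.62 x 100 = 7.90%
Dry mass = 5.62 x (100 - 14.6) / 100 = 4.79948 g
Dry-basis ash% = 0.444 / 4.79948 x 100 = 9.25%


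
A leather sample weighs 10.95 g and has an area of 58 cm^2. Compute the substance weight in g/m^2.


1887.9 g/m^2


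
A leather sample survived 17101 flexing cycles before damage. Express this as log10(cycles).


log10(17101) = 4.23


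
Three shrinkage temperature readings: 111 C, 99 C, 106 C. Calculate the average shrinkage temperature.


105.3 C

Average = (111 + 99 + 106) / 3
Average = 316 / 3 = 105.3 C


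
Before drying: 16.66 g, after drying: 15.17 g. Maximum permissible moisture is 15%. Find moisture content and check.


Moisture content = 8.9%
Acceptable: Yes

MC = (16.66 - 15.17) / 16.66 x 100 = 8.9%
Maximum: 15%
Acceptable: Yes


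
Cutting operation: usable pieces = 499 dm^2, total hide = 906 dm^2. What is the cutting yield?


Yield = usable / total x 100
Yield = 499 / 906 x 100 = 55.1%


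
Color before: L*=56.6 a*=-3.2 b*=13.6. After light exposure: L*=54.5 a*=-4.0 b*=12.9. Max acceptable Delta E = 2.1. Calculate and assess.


Delta E = 2.35
Passes: No


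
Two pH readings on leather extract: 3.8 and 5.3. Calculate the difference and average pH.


Difference = |3.8 - 5.3| = 1.5
Average = (3.8 + 5.3) / 2 = 4.55


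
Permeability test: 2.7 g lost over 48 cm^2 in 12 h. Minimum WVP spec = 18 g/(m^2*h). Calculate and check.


WVP = 46.88 g/(m^2*h)
Meets specification: Yes


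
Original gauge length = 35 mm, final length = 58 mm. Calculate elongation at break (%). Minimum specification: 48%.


Elongation = 65.7%
Meets spec: Yes

Extension = 58 - 35 = 23 mm
Elongation = 23 / 35 x 100 = 65.7%
Minimum required: 48%
Meets specification: Yes


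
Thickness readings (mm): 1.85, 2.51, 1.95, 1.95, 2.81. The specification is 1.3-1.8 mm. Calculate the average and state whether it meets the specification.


Sum = 11.07
Average = 11.07 / 5 = 2.21 mm
Specification range: 1.3 to 1.8 mm
Within spec: No


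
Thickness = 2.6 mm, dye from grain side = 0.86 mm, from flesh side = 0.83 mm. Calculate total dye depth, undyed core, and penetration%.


Total dyed = 1.69 mm
Undyed core = 0.91 mm
Penetration = 65.0%


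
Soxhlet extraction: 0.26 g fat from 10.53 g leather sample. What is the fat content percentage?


2.5%


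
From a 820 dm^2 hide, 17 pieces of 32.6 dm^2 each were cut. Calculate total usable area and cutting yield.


Usable area = 554.2 dm^2
Yield = 67.6%

Total usable = 17 x 32.6 = 554.2 dm^2
Yield = 554.2 / 820 x 100 = 67.6%


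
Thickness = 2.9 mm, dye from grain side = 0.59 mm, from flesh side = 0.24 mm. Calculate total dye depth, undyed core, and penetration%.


Total dyed = 0.83 mm
Undyed core = 2.07 mm
Penetration = 28.6%

Total dyed = 0.59 + 0.24 = 0.83 mm
Undyed core = 2.9 - 0.83 = 2.07 mm
Penetration = 0.83 / 2.9 x 100 = 28.6%


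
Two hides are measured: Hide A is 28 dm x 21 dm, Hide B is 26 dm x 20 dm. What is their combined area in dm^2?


1108 dm^2

Hide A area = 28 x 21 = 588 dm^2
Hide B area = 26 x 20 = 520 dm^2
Total = 588 + 520 = 1108 dm^2


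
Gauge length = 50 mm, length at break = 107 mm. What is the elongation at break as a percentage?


114.0%


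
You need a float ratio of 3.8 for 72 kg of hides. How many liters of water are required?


Water = hide weight x target ratio
Water = 72 x 3.8 = 273.6 L


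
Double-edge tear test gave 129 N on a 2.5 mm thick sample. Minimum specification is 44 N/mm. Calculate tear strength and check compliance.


Tear strength = 51.6 N/mm
Compliant: Yes


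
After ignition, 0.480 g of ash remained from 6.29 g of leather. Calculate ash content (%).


7.63%


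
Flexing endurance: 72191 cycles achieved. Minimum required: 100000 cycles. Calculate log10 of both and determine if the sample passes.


log10(72191) = 4.86
log10(100000) = 5.00
Passes: No


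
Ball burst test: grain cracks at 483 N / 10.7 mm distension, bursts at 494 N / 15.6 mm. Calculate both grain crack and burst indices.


Crack index = 483 / 10.7 = 45.1 N/mm
Burst index = 494 / 15.6 = 31.7 N/mm


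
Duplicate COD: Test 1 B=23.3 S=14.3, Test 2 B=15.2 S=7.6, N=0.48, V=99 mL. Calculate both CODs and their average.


COD1 = (23.3 - 14.3) x 0.48 x 8000 / 99 = 349.1 mg/L
COD2 = (15.2 - 7.6) x 0.48 x 8000 / 99 = 294.8 mg/L
Average = (349.1 + 294.8) / 2 = 322.0 mg/L


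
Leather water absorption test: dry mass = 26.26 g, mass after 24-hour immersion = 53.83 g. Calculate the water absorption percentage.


105.0%

Water absorbed = 53.83 - 26.26 = 27.57 g
WA% = 27.57 / 26.26 x 100 = 105.0%


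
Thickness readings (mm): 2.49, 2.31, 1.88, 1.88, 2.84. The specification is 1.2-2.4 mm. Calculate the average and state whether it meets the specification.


Sum = 11.40
Average = 11.40 / 5 = 2.28 mm
Specification range: 1.2 to 2.4 mm
Within spec: Yes


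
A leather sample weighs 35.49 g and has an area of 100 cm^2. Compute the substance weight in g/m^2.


Substance weight = mass / area x 10000
SW = 35.49 / 100 x 10000
SW = 3549.0 g/m^2


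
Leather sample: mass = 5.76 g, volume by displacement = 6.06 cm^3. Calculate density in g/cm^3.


0.950 g/cm^3

Density = mass / volume
Density = 5.76 / 6.06 = 0.950 g/cm^3


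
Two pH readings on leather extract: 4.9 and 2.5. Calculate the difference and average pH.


Difference = |4.9 - 2.5| = 2.4
Average = (4.9 + 2.5) / 2 = 3.70


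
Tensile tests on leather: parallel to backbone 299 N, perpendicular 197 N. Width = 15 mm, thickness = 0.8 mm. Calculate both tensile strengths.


Parallel = 24.92 N/mm^2
Perpendicular = 16.42 N/mm^2


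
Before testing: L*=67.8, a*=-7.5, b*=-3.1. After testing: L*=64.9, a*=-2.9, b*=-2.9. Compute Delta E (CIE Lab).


Delta E = 5.44


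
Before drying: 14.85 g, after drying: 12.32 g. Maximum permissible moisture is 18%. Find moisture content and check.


Moisture content = 17.0%
Acceptable: Yes


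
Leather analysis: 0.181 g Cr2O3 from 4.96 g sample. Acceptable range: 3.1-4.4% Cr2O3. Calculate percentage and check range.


Cr2O3% = 0.181 / 4.96 x 100 = 3.65%
Acceptable range: 3.1 to 4.4%
Within range: Yes


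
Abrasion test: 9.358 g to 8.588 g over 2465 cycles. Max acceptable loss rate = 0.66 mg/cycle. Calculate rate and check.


Rate = 0.312 mg/cycle
Passes: Yes

Loss = 9.358 - 8.588 = 0.770 g
Rate = 0.770 g / 2465 cycles x 1000 = 0.312 mg/cycle
Max = 0.66 mg/cycle
Passes: Yes


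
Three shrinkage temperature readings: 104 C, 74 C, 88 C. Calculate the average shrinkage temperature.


88.7 C


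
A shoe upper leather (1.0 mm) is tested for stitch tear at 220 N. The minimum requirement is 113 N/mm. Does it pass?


STS = 220 / 1.0 = 220.0 N/mm
Minimum required: 113 N/mm
Passes: Yes


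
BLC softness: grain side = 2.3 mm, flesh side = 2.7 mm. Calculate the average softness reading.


Average = (2.3 + 2.7) / 2
Average = 2.50 mm


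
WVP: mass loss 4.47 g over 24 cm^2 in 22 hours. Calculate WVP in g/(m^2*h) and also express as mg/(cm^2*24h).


WVP = 84.66 g/(m^2*h)
Daily rate = 203.18 mg/(cm^2*24h)

WVP = 4.47 / (24 x 22) x 10000 = 84.66 g/(m^2*h)
Mass loss in mg = 4.47 x 1000 = 4470 mg
Per cm^2 per 24h in mg: 4470 x 24 / (24 x 22) = 107280 / 528 = 203.18 mg/(cm^2*24h)


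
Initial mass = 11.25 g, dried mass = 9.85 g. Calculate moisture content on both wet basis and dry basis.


Wet basis = 12.4%
Dry basis = 14.2%

Moisture lost = 11.25 - 9.85 = 1.40 g
Wet basis MC = 1.40 / 11.25 x 100 = 12.4%
Dry basis MC = 1.40 / 9.85 x 100 = 14.2%


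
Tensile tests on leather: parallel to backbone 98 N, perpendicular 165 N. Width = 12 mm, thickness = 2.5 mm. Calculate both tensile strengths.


Parallel = 3.27 N/mm^2
Perpendicular = 5.50 N/mm^2

Area = 12 x 2.5 = 30.0 mm^2
TS (parallel) = 98 / 30.0 = 3.27 N/mm^2
TS (perpendicular) = 165 / 30.0 = 5.50 N/mm^2


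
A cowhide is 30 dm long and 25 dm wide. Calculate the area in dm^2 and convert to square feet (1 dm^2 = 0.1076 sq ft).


Area = 30 x 25 = 750 dm^2
Conversion: 750 x 0.1076 = 80.70 sq ft


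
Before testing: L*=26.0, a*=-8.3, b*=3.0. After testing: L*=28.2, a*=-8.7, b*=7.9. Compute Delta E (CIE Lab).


dL = 28.2 - 26.0 = 2.2
da = -8.7 - (-8.3) = -0.4
db = 7.9 - 3.0 = 4.9
dE = sqrt((2.2)^2 + (-0.4)^2 + (4.9)^2) = 5.39


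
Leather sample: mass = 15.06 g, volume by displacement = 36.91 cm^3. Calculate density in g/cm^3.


Density = mass / volume
Density = 15.06 / 36.91 = 0.408 g/cm^3


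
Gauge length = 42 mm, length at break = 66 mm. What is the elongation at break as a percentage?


Extension = 66 - 42 = 24 mm
Elongation = 24 / 42 x 100 = 57.1%


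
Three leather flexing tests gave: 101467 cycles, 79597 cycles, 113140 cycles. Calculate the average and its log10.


Average = (101467 + 79597 + 113140) / 3 = 98068 cycles
log10(98068) = 4.99


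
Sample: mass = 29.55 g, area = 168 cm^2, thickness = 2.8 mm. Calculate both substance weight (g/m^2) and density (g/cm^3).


SW = 29.55 / 168 x 10000 = 1758.9 g/m^2
Volume = 168 x 2.8 / 10 = 47.04 cm^3
Density = 29.55 / 47.04 = 0.628 g/cm^3


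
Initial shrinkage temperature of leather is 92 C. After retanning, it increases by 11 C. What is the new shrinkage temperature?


New Ts = 92 + 11 = 103 C


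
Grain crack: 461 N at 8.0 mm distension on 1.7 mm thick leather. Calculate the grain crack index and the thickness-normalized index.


Crack index = 57.6 N/mm
Normalized index = 33.9 N/mm per mm

Crack index = 461 / 8.0 = 57.6 N/mm
Normalized = 57.6 / 1.7 = 33.9 N/mm per mm


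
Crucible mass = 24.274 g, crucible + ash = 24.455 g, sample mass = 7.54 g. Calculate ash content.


Ash mass = 24.455 - 24.274 = 0.181 g
Ash% = 0.181 / 7.54 x 100 = 2.40%


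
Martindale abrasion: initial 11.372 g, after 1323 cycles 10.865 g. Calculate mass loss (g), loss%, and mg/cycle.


Mass loss = 0.507 g
Loss = 4.46%
Rate = 0.383 mg/cycle

Loss = 11.372 - 10.865 = 0.507 g
Loss% = 0.507 / 11.372 x 100 = 4.46%
Rate = 0.507 / 1323 x 1000 = 0.383 mg/cycle


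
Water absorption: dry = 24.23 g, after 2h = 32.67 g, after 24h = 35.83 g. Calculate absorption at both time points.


WA (2h) = (32.67 - 24.23) / 24.23 x 100 = 34.8%
WA (24h) = (35.83 - 24.23) / 24.23 x 100 = 47.9%


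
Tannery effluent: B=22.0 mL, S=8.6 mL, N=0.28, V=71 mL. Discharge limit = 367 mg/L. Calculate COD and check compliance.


COD = 422.8 mg/L
Compliant: No

COD = (22.0 - 8.6) x 0.28 x 8000 / 71 = 422.8 mg/L
Limit: 367 mg/L
Compliant: No


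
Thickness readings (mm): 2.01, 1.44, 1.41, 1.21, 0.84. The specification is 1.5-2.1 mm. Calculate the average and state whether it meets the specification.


Sum = 6.91
Average = 6.91 / 5 = 1.38 mm
Specification range: 1.5 to 2.1 mm
Within spec: No


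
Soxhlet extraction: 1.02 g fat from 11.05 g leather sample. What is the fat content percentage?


Fat content = 1.02 / 11.05 x 100
Fat = 9.2%


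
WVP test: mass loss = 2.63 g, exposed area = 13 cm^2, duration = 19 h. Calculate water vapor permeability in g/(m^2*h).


106.48 g/(m^2*h)

WVP = mass_loss / (area x time) x 10000
WVP = 2.63 / (13 x 19) x 10000
WVP = 2.63 / 247 x 10000 = 106.48 g/(m^2*h)


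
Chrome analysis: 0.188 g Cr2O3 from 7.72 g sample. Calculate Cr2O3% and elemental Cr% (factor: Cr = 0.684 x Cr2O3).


Cr2O3% = 0.188 / 7.72 x 100 = 2.44%
Cr% = 2.44 x 0.684 = 1.67%


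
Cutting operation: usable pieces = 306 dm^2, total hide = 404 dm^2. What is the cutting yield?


Yield = usable / total x 100
Yield = 306 / 404 x 100 = 75.7%


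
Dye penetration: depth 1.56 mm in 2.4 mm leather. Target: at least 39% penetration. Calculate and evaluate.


Penetration = 1.56 / 2.4 x 100 = 65.0%
Target: 39%
Meets target: Yes


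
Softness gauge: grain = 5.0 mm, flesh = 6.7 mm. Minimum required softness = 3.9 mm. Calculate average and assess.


Average = (5.0 + 6.7) / 2 = 5.85 mm
Minimum = 3.9 mm
Meets requirement: Yes


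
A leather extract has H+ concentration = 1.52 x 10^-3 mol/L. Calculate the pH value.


pH = -log10[H+]
pH = -log10(1.52 x 10^-3) = 2.82


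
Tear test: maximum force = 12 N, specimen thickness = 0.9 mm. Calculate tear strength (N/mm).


13.3 N/mm

Tear strength = force / thickness
Tear = 12 / 0.9 = 13.3 N/mm


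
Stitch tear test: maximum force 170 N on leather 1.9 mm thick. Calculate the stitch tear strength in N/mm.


89.5 N/mm

Stitch tear strength = force / thickness
STS = 170 / 1.9 = 89.5 N/mm


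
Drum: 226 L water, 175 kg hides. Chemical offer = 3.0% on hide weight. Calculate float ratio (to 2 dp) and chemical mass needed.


Float ratio = 1.29
Chemical needed = 5.25 kg

Float ratio = 226 / 175 = 1.29
Chemical = 175 x 3.0 / 100 = 5.25 kg


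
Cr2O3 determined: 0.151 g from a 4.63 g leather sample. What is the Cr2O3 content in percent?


Cr2O3% = 0.151 / 4.63 x 100
Cr2O3% = 3.26%


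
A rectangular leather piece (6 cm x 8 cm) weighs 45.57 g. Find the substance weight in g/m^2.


9493.8 g/m^2

Area = 6 x 8 = 48 cm^2
SW = 45.57 / 48 x 10000 = 9493.8 g/m^2


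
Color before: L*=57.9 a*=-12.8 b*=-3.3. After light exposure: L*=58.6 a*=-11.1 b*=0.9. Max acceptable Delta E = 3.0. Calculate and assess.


Delta E = 4.58
Passes: No

dL = 0.7, da = 1.7, db = 4.2
dE = sqrt((0.7)^2 + (1.7)^2 + (4.2)^2) = 4.58
Max = 3.0
Passes: No


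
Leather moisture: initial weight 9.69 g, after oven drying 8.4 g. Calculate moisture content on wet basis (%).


13.3%

Moisture = 9.69 - 8.4 = 1.29 g
MC = 1.29 / 9.69 x 100 = 13.3%


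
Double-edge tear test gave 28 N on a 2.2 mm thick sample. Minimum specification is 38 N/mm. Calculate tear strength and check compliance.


Tear strength = 12.7 N/mm
Compliant: No

Tear strength = 28 / 2.2 = 12.7 N/mm
Required minimum = 38 N/mm
Compliant: No


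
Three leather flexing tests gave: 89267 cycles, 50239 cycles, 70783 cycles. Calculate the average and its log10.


Average = 70096 cycles
log10 = 4.85

Average = (89267 + 50239 + 70783) / 3 = 70096 cycles
log10(70096) = 4.85


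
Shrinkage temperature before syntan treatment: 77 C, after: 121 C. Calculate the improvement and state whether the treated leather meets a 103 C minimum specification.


Improvement = 121 - 77 = 44 C
Spec check: 121 C >= 103 C? Yes


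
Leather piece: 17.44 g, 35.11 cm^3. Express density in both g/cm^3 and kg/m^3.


Density = 17.44 / 35.11 = 0.497 g/cm^3
Convert: 0.497 x 1000 = 497 kg/m^3


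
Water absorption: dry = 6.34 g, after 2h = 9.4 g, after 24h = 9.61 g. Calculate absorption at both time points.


WA (2h) = (9.4 - 6.34) / 6.34 x 100 = 48.3%
WA (24h) = (9.61 - 6.34) / 6.34 x 100 = 51.6%


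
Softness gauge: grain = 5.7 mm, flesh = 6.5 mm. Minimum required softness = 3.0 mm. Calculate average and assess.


Average = (5.7 + 6.5) / 2 = 6.10 mm
Minimum = 3.0 mm
Meets requirement: Yes


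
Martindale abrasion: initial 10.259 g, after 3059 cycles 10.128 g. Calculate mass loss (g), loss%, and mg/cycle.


Mass loss = 0.131 g
Loss = 1.28%
Rate = 0.043 mg/cycle


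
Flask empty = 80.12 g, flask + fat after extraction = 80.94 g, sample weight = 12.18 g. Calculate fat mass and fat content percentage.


Fat mass = 0.82 g
Fat content = 6.7%


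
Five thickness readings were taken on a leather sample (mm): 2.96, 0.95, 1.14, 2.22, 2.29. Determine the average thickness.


1.91 mm


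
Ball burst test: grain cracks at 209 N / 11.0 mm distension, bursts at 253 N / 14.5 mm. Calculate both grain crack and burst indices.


Crack index = 209 / 11.0 = 19.0 N/mm
Burst index = 253 / 14.5 = 17.4 N/mm


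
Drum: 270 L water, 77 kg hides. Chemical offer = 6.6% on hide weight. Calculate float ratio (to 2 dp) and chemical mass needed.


Float ratio = 270 / 77 = 3.51
Chemical = 77 x 6.6 / 100 = 5.082 kg


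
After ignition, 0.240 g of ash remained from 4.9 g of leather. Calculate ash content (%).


4.90%

Ash% = 0.240 / 4.9 x 100
Ash% = 4.90%


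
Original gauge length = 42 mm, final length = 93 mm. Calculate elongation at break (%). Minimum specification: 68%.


Elongation = 121.4%
Meets spec: Yes


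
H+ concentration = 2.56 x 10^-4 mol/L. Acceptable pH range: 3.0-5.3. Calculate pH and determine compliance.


pH = -log10(2.56 x 10^-4) = 3.59
Range: 3.0 to 5.3
Compliant: Yes


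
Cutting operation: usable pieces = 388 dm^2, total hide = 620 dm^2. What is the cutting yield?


Yield = usable / total x 100
Yield = 388 / 620 x 100 = 62.6%


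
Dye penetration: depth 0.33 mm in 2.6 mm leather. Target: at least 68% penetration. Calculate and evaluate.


Penetration = 0.33 / 2.6 x 100 = 12.7%
Target: 68%
Meets target: No


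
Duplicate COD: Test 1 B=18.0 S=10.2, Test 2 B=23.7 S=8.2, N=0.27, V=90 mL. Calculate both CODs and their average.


COD1 = (18.0 - 10.2) x 0.27 x 8000 / 90 = 187.2 mg/L
COD2 = (23.7 - 8.2) x 0.27 x 8000 / 90 = 372.0 mg/L
Average = (187.2 + 372.0) / 2 = 279.6 mg/L


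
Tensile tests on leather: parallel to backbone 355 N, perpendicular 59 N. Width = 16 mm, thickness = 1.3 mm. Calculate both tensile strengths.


Area = 16 x 1.3 = 20.8 mm^2
TS (parallel) = 355 / 20.8 = 17.07 N/mm^2
TS (perpendicular) = 59 / 20.8 = 2.84 N/mm^2


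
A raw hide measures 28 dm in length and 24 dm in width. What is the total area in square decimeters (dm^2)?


Area = length x width
Area = 28 x 24 = 672 dm^2


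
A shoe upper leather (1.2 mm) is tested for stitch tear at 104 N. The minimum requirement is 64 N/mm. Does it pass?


STS = 86.7 N/mm
Passes: Yes

STS = 104 / 1.2 = 86.7 N/mm
Minimum required: 64 N/mm
Passes: Yes


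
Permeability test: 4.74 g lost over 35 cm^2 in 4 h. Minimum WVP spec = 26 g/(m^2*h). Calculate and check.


WVP = 338.57 g/(m^2*h)
Meets specification: Yes


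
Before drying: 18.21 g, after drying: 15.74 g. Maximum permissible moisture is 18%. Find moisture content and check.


Moisture content = 13.6%
Acceptable: Yes

MC = (18.21 - 15.74) / 18.21 x 100 = 13.6%
Maximum: 18%
Acceptable: Yes


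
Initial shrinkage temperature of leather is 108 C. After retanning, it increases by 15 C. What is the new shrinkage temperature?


New Ts = 108 + 15 = 123 C


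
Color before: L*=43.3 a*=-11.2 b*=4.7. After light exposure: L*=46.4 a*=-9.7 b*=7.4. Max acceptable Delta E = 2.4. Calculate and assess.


Delta E = 4.38
Passes: No

dL = 3.1, da = 1.5, db = 2.7
dE = sqrt((3.1)^2 + (1.5)^2 + (2.7)^2) = 4.38
Max = 2.4
Passes: No


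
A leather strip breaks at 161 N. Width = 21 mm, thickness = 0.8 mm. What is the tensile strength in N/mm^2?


9.58 N/mm^2

Cross-sectional area = 21 x 0.8 = 16.8 mm^2
Tensile strength = 161 / 16.8 = 9.58 N/mm^2


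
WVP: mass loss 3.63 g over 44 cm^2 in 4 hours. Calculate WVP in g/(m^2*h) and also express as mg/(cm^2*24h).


WVP = 3.63 / (44 x 4) x 10000 = 206.25 g/(m^2*h)
Mass loss in mg = 3.63 x 1000 = 3630 mg
Per cm^2 per 24h in mg: 3630 x 24 / (44 x 4) = 87120 / 176 = 495.00 mg/(cm^2*24h)


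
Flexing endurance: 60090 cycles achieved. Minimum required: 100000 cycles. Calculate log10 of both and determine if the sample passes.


log10(60090) = 4.78
log10(100000) = 5.00
Passes: No


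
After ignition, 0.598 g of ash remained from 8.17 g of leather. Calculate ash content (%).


Ash% = 0.598 / 8.17 x 100
Ash% = 7.32%


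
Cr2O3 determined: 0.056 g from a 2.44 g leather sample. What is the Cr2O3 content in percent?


Cr2O3% = 0.056 / 2.44 x 100
Cr2O3% = 2.30%


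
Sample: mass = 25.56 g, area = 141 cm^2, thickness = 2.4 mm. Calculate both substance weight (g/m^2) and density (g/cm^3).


Substance weight = 1812.8 g/m^2
Density = 0.755 g/cm^3


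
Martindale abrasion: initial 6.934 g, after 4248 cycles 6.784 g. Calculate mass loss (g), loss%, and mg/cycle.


Loss = 6.934 - 6.784 = 0.150 g
Loss% = 0.150 / 6.934 x 100 = 2.16%
Rate = 0.150 / 4248 x 1000 = 0.035 mg/cycle


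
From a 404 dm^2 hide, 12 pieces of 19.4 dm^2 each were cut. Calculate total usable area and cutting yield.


Total usable = 12 x 19.4 = 232.8 dm^2
Yield = 232.8 / 404 x 100 = 57.6%


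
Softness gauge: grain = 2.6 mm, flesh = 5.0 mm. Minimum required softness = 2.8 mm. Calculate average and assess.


Average softness = 3.80 mm
Meets requirement: Yes


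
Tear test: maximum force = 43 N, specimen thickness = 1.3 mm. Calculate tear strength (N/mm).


33.1 N/mm

Tear strength = force / thickness
Tear = 43 / 1.3 = 33.1 N/mm


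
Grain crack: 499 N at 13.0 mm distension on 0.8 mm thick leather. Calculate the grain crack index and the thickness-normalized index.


Crack index = 38.4 N/mm
Normalized index = 48.0 N/mm per mm

Crack index = 499 / 13.0 = 38.4 N/mm
Normalized = 38.4 / 0.8 = 48.0 N/mm per mm


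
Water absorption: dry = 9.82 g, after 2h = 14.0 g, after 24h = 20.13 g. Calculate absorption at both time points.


2h absorption = 42.6%
24h absorption = 105.0%

WA (2h) = (14.0 - 9.82) / 9.82 x 100 = 42.6%
WA (24h) = (20.13 - 9.82) / 9.82 x 100 = 105.0%


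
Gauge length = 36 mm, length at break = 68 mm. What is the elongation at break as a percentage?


Extension = 68 - 36 = 32 mm
Elongation = 32 / 36 x 100 = 88.9%


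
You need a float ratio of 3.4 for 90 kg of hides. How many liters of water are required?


Water = hide weight x target ratio
Water = 90 x 3.4 = 306.0 L


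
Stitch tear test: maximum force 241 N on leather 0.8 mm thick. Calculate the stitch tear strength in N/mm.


Stitch tear strength = force / thickness
STS = 241 / 0.8 = 301.3 N/mm


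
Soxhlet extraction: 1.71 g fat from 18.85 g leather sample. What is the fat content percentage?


Fat content = 1.71 / 18.85 x 100
Fat = 9.1%


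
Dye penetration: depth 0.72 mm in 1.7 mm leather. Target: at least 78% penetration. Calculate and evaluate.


Penetration = 0.72 / 1.7 x 100 = 42.4%
Target: 78%
Meets target: No


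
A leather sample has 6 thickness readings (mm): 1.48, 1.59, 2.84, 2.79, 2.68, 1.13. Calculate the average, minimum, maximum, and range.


Average = 2.09 mm
Min = 1.13 mm
Max = 2.84 mm
Range = 1.71 mm

Sum = 12.51
Average = 12.51 / 6 = 2.09 mm
Minimum = 1.13 mm
Maximum = 2.84 mm
Range = 2.84 - 1.13 = 1.71 mm


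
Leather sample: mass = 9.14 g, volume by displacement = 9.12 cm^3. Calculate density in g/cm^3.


Density = mass / volume
Density = 9.14 / 9.12 = 1.002 g/cm^3


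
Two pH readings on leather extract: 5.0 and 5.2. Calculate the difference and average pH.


Difference = 0.2
Average pH = 5.10


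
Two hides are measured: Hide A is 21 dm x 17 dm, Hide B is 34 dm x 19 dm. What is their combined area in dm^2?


1003 dm^2


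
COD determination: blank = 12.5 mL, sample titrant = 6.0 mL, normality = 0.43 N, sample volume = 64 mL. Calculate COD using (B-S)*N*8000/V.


COD = (12.5 - 6.0) x 0.43 x 8000 / 64
COD = 6.5 x 0.43 x 8000 / 64
COD = 349.4 mg/L


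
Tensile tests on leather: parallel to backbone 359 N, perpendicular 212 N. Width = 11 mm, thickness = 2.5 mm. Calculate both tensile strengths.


Parallel = 13.05 N/mm^2
Perpendicular = 7.71 N/mm^2

Area = 11 x 2.5 = 27.5 mm^2
TS (parallel) = 359 / 27.5 = 13.05 N/mm^2
TS (perpendicular) = 212 / 27.5 = 7.71 N/mm^2


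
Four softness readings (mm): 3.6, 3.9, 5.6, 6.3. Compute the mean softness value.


4.85 mm


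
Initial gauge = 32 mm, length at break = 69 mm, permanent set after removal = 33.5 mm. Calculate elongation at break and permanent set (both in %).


Elongation at break = 115.6%
Permanent set = 4.7%

Elongation at break = (69 - 32) / 32 x 100 = 115.6%
Permanent set = (33.5 - 32) / 32 x 100 = 4.7%


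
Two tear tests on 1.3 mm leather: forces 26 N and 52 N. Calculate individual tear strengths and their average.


Tear 1 = 20.0 N/mm
Tear 2 = 40.0 N/mm
Average = 30.0 N/mm


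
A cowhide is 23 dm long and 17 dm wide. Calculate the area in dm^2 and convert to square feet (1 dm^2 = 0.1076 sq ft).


391 dm^2
42.07 sq ft

Area = 23 x 17 = 391 dm^2
Conversion: 391 x 0.1076 = 42.07 sq ft


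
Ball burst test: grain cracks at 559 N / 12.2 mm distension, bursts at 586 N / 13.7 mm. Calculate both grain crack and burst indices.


Crack index = 559 / 12.2 = 45.8 N/mm
Burst index = 586 / 13.7 = 42.8 N/mm


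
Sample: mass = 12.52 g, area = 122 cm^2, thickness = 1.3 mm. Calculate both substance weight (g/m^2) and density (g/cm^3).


SW = 12.52 / 122 x 10000 = 1026.2 g/m^2
Volume = 122 x 1.3 / 10 = 15.86 cm^3
Density = 12.52 / 15.86 = 0.789 g/cm^3


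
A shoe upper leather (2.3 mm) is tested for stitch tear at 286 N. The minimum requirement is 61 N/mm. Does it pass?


STS = 124.3 N/mm
Passes: Yes


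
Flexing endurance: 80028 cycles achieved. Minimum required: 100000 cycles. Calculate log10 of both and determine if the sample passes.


log10(80028) = 4.90
log10(100000) = 5.00
Passes: No


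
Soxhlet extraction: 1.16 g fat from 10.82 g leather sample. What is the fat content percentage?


10.7%

Fat content = 1.16 / 10.82 x 100
Fat = 10.7%


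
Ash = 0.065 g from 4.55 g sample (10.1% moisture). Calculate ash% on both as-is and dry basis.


As-is ash = 1.43%
Dry-basis ash = 1.59%

As-is ash% = 0.065 / 4.55 x 100 = 1.43%
Dry mass = 4.55 x (100 - 10.1) / 100 = 4.09045 g
Dry-basis ash% = 0.065 / 4.09045 x 100 = 1.59%


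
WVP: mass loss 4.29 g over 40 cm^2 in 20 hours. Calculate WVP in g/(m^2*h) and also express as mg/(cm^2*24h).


WVP = 4.29 / (40 x 20) x 10000 = 53.63 g/(m^2*h)
Mass loss in mg = 4.29 x 1000 = 4290 mg
Per cm^2 per 24h in mg: 4290 x 24 / (40 x 20) = 102960 / 800 = 128.70 mg/(cm^2*24h)


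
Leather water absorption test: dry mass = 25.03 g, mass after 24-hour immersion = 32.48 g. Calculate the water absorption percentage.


Water absorbed = 32.48 - 25.03 = 7.45 g
WA% = 7.45 / 25.03 x 100 = 29.8%


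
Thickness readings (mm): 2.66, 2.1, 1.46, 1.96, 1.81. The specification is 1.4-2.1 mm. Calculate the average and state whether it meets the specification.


Sum = 9.99
Average = 9.99 / 5 = 2.00 mm
Specification range: 1.4 to 2.1 mm
Within spec: Yes


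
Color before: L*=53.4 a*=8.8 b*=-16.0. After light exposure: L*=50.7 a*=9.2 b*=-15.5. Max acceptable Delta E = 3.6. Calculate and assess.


dL = -2.7, da = 0.4, db = 0.5
dE = sqrt((-2.7)^2 + (0.4)^2 + (0.5)^2) = 2.77
Max = 3.6
Passes: Yes


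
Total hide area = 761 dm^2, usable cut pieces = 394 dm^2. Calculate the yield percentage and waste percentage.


Yield = 51.8%
Waste = 48.2%


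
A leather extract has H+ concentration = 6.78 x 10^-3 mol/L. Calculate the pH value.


pH = -log10[H+]
pH = -log10(6.78 x 10^-3) = 2.17


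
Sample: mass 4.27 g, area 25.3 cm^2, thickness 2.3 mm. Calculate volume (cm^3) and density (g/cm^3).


Volume = 5.819 cm^3
Density = 0.734 g/cm^3

Thickness in cm = 2.3 / 10 = 0.23 cm
Volume = 25.3 x 0.23 = 5.819 cm^3
Density = 4.27 / 5.819 = 0.734 g/cm^3


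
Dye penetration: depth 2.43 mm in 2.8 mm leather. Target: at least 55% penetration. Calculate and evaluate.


Penetration = 2.43 / 2.8 x 100 = 86.8%
Target: 55%
Meets target: Yes


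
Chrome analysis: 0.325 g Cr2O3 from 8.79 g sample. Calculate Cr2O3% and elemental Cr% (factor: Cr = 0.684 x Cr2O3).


Cr2O3 = 3.70%
Cr = 2.53%


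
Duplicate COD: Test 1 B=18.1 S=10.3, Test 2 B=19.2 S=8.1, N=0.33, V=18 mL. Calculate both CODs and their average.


COD1 = 1144.0 mg/L
COD2 = 1628.0 mg/L
Average = 1386.0 mg/L


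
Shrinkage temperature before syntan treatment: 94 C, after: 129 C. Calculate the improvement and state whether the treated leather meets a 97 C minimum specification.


Improvement = 35 C
Meets 97 C spec: Yes

Improvement = 129 - 94 = 35 C
Spec check: 129 C >= 97 C? Yes


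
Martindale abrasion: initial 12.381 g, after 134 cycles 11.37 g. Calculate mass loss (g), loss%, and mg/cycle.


Loss = 12.381 - 11.37 = 1.011 g
Loss% = 1.011 / 12.381 x 100 = 8.17%
Rate = 1.011 / 134 x 1000 = 7.545 mg/cycle


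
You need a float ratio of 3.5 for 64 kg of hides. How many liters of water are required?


Water = hide weight x target ratio
Water = 64 x 3.5 = 224.0 L


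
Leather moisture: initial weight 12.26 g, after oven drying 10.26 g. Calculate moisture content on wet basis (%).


16.3%

Moisture = 12.26 - 10.26 = 2.00 g
MC = 2.00 / 12.26 x 100 = 16.3%


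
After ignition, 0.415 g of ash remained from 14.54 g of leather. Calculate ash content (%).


Ash% = 0.415 / 14.54 x 100
Ash% = 2.85%


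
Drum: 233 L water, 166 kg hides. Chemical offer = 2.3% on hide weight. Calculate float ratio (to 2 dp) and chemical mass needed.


Float ratio = 233 / 166 = 1.40
Chemical = 166 x 2.3 / 100 = 3.818 kg


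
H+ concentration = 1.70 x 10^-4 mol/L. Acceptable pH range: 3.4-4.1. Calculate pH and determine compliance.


pH = 3.77
Compliant: Yes

pH = -log10(1.70 x 10^-4) = 3.77
Range: 3.4 to 4.1
Compliant: Yes


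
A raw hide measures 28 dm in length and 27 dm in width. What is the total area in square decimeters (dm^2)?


756 dm^2

Area = length x width
Area = 28 x 27 = 756 dm^2


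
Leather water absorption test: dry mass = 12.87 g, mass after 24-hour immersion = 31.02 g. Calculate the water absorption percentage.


141.0%


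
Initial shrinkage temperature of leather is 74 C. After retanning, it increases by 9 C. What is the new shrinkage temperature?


83 C

New Ts = 74 + 9 = 83 C


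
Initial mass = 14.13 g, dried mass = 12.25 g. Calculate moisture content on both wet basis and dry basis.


Wet basis = 13.3%
Dry basis = 15.3%

Moisture lost = 14.13 - 12.25 = 1.88 g
Wet basis MC = 1.88 / 14.13 x 100 = 13.3%
Dry basis MC = 1.88 / 12.25 x 100 = 15.3%


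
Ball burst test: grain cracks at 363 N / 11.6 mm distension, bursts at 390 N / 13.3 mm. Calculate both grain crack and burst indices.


Crack index = 31.3 N/mm
Burst index = 29.3 N/mm

Crack index = 363 / 11.6 = 31.3 N/mm
Burst index = 390 / 13.3 = 29.3 N/mm


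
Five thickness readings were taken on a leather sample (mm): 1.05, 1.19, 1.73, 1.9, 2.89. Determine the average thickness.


1.75 mm

Sum = 1.05 + 1.19 + 1.73 + 1.9 + 2.89 = 8.76
Average = 8.76 / 5 = 1.75 mm


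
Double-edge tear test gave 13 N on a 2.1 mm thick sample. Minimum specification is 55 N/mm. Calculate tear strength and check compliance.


Tear strength = 6.2 N/mm
Compliant: No


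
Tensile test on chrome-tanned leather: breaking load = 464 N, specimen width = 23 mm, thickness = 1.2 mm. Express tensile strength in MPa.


Cross-section = 23 x 1.2 = 27.6 mm^2
TS = 464 / 27.6 = 16.81 MPa
(1 N/mm^2 = 1 MPa)


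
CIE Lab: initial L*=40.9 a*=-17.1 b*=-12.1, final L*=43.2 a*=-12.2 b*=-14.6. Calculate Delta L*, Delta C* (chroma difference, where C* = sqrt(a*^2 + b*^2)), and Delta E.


Delta L* = 43.2 - 40.9 = 2.3
C1* = sqrt((-17.1)^2 + (-12.1)^2) = 20.948
C2* = sqrt((-12.2)^2 + (-14.6)^2) = 19.026
Delta C* = 19.026 - 20.948 = -1.92
Delta E = sqrt((2.3)^2 + (4.9)^2 + (-2.5)^2) = 5.96


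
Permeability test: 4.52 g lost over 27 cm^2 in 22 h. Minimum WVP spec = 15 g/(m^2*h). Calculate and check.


WVP = 76.09 g/(m^2*h)
Meets specification: Yes


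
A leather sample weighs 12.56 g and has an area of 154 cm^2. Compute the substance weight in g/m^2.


Substance weight = mass / area x 10000
SW = 12.56 / 154 x 10000
SW = 815.6 g/m^2


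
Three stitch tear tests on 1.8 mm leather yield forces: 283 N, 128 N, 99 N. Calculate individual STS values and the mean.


STS1 = 283 / 1.8 = 157.2 N/mm
STS2 = 128 / 1.8 = 71.1 N/mm
STS3 = 99 / 1.8 = 55.0 N/mm
Mean = (157.2 + 71.1 + 55.0) / 3 = 94.4 N/mm


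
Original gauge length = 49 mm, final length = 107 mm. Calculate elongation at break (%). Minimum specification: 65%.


Elongation = 118.4%
Meets spec: Yes

Extension = 107 - 49 = 58 mm
Elongation = 58 / 49 x 100 = 118.4%
Minimum required: 65%
Meets specification: Yes


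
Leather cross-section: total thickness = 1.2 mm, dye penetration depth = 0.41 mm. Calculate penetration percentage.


Penetration% = 0.41 / 1.2 x 100
Penetration = 34.2%


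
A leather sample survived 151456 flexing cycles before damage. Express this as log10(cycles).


log10(151456) = 5.18


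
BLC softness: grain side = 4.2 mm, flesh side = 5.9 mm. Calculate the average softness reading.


Average = (4.2 + 5.9) / 2
Average = 5.05 mm


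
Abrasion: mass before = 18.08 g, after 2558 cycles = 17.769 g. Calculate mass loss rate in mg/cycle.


0.122 mg/cycle


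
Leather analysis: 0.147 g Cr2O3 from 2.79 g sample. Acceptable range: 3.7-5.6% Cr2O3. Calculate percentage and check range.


Cr2O3% = 0.147 / 2.79 x 100 = 5.27%
Acceptable range: 3.7 to 5.6%
Within range: Yes


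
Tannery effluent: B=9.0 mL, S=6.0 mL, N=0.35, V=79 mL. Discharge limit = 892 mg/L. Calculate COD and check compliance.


COD = 106.3 mg/L
Compliant: Yes


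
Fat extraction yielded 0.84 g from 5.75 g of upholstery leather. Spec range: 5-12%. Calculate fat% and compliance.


Fat% = 0.84 / 5.75 x 100 = 14.6%
Spec range: 5-12%
Compliant: No


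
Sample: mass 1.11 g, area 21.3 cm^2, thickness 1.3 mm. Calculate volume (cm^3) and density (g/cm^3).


Volume = 2.769 cm^3
Density = 0.401 g/cm^3

Thickness in cm = 1.3 / 10 = 0.13 cm
Volume = 21.3 x 0.13 = 2.769 cm^3
Density = 1.11 / 2.769 = 0.401 g/cm^3


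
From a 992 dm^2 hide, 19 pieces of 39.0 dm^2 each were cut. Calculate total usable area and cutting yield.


Usable area = 741.0 dm^2
Yield = 74.7%


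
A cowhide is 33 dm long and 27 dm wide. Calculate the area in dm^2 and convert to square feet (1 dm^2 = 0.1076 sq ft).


Area = 33 x 27 = 891 dm^2
Conversion: 891 x 0.1076 = 95.87 sq ft


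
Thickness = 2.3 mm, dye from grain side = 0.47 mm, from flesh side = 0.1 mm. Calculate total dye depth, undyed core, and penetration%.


Total dyed = 0.57 mm
Undyed core = 1.73 mm
Penetration = 24.8%

Total dyed = 0.47 + 0.1 = 0.57 mm
Undyed core = 2.3 - 0.57 = 1.73 mm
Penetration = 0.57 / 2.3 x 100 = 24.8%


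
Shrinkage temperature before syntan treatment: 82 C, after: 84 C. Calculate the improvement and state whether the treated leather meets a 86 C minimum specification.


Improvement = 84 - 82 = 2 C
Spec check: 84 C >= 86 C? No


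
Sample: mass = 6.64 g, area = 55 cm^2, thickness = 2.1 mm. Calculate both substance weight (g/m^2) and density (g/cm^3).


Substance weight = 1207.3 g/m^2
Density = 0.575 g/cm^3

SW = 6.64 / 55 x 10000 = 1207.3 g/m^2
Volume = 55 x 2.1 / 10 = 11.55 cm^3
Density = 6.64 / 11.55 = 0.575 g/cm^3
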